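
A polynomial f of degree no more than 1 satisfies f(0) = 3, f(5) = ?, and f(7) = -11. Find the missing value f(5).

The 2 known points determine the degree-1 polynomial uniquely.
Write f(s) = as + b. Substituting each data point gives a linear system:
  b = 3
  7a + b = -11
Solving the system yields a = -2, b = 3.
So f(s) = -2s + 3.
Then f(5) = -7.

-7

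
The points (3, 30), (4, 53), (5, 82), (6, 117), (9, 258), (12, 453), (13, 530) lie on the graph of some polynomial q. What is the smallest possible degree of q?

2

Divided differences on the nodes 3, 4, 5, 6, 9, 12, 13:
  order 0: 30  53  82  117  258  453  530
  order 1: 23  29  35  47  65  77
  order 2: 3  3  3  3  3
  order 3: 0  0  0  0
  order 4: 0  0  0
  order 5: 0  0
  order 6: 0
The order-2 divided differences are all 3 (nonzero) and every higher order vanishes, so the data lies on a polynomial of degree exactly 2.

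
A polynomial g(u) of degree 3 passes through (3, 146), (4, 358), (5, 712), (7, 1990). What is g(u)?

Write g(u) = au^3 + bu^2 + cu + d. Substituting each data point gives a linear system:
  27a + 9b + 3c + d = 146
  64a + 16b + 4c + d = 358
  125a + 25b + 5c + d = 712
  343a + 49b + 7c + d = 1990
Solving the system yields a = 6, b = -1, c = -3, d = 2.
So g(u) = 6u^3 - u^2 - 3u + 2.
Check: g(4) = 358. ✓

g(u) = 6u^3 - u^2 - 3u + 2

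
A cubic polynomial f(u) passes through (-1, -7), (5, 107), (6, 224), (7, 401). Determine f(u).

f(u) = 2u^3 - 6u^2 + u + 2

Using the Lagrange interpolation formula with nodes -1, 5, 6, 7:
  L_0(u) = (u - 5)(u - 6)(u - 7) / -336
  L_1(u) = (u + 1)(u - 6)(u - 7) / 12
  L_2(u) = (u + 1)(u - 5)(u - 7) / -7
  L_3(u) = (u + 1)(u - 5)(u - 6) / 16
Then f(u) = -7·L_0(u) + 107·L_1(u) + 224·L_2(u) + 401·L_3(u).
Expanding and collecting terms gives f(u) = 2u^3 - 6u^2 + u + 2.
Check: f(7) = 401. ✓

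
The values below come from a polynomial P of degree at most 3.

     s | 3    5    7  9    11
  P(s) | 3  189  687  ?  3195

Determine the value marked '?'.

The 4 known points determine the degree-3 polynomial uniquely.
Write P(s) = as^3 + bs^2 + cs + d. Substituting each data point gives a linear system:
  27a + 9b + 3c + d = 3
  125a + 25b + 5c + d = 189
  343a + 49b + 7c + d = 687
  1331a + 121b + 11c + d = 3195
Solving the system yields a = 3, b = -6, c = -6, d = -6.
So P(s) = 3s^3 - 6s^2 - 6s - 6.
Then P(9) = 1641.

1641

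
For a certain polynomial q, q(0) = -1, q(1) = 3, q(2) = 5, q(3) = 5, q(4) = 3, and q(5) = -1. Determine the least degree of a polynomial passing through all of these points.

Forward differences of the values at n = 0, 1, 2, 3, 4, 5:
  q  : -1  3  5  5  3  -1
  Δ  : 4  2  0  -2  -4
  Δ^2: -2  -2  -2  -2
  Δ^3: 0  0  0
  Δ^4: 0  0
  Δ^5: 0
The second differences are constant (-2) and nonzero, while all higher differences vanish, so the minimal degree is 2.

2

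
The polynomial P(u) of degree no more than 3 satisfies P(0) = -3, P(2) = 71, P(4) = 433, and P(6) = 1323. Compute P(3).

201

Using the Lagrange interpolation formula with nodes 0, 2, 4, 6:
  L_0(u) = (u - 2)(u - 4)(u - 6) / -48
  L_1(u) = u(u - 4)(u - 6) / 16
  L_2(u) = u(u - 2)(u - 6) / -16
  L_3(u) = u(u - 2)(u - 4) / 48
Then P(u) = -3·L_0(u) + 71·L_1(u) + 433·L_2(u) + 1323·L_3(u).
Expanding and collecting terms gives P(u) = 5u^3 + 6u^2 + 5u - 3.
Evaluating at u = 3: P(3) = 201.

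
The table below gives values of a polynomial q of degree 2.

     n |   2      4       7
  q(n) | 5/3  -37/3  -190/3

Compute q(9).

-352/3

Using the Lagrange interpolation formula with nodes 2, 4, 7:
  L_0(n) = (n - 4)(n - 7) / 10
  L_1(n) = (n - 2)(n - 7) / -6
  L_2(n) = (n - 2)(n - 4) / 15
Then q(n) = 5/3·L_0(n) - 37/3·L_1(n) - 190/3·L_2(n).
Expanding and collecting terms gives q(n) = -2n² + 5n - 1/3.
Evaluating at n = 9: q(9) = -352/3.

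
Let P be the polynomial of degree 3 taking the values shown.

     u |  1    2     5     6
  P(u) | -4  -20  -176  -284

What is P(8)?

Write P(u) = au^3 + bu^2 + cu + d. Substituting each data point gives a linear system:
  a + b + c + d = -4
  8a + 4b + 2c + d = -20
  125a + 25b + 5c + d = -176
  216a + 36b + 6c + d = -284
Solving the system yields a = -1, b = -1, c = -6, d = 4.
So P(u) = -u^3 - u^2 - 6u + 4.
Then P(8) = -620.

-620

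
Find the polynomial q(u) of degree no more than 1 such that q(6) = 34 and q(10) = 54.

Using the Lagrange interpolation formula with nodes 6, 10:
  L_0(u) = (u - 10) / -4
  L_1(u) = (u - 6) / 4
Then q(u) = 34·L_0(u) + 54·L_1(u).
Expanding and collecting terms gives q(u) = 5u + 4.
Check: q(10) = 54. ✓

q(u) = 5u + 4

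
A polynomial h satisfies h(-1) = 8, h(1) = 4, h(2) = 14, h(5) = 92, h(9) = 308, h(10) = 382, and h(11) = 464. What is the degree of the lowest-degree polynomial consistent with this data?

2

Divided differences on the nodes -1, 1, 2, 5, 9, 10, 11:
  order 0: 8  4  14  92  308  382  464
  order 1: -2  10  26  54  74  82
  order 2: 4  4  4  4  4
  order 3: 0  0  0  0
  order 4: 0  0  0
  order 5: 0  0
  order 6: 0
The order-2 divided differences are all 4 (nonzero) and every higher order vanishes, so the data lies on a polynomial of degree exactly 2.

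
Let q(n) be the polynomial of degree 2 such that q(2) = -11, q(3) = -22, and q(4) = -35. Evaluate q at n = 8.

-107

Write q(n) = an^2 + bn + c. Substituting each data point gives a linear system:
  4a + 2b + c = -11
  9a + 3b + c = -22
  16a + 4b + c = -35
Solving the system yields a = -1, b = -6, c = 5.
So q(n) = -n² - 6n + 5.
Then q(8) = -107.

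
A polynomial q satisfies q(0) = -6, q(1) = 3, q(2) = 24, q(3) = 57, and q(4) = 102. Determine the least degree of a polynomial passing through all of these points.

2

Forward differences of the values at u = 0, 1, 2, 3, 4:
  q  : -6  3  24  57  102
  Δ  : 9  21  33  45
  Δ^2: 12  12  12
  Δ^3: 0  0
  Δ^4: 0
The second differences are constant (12) and nonzero, while all higher differences vanish, so the minimal degree is 2.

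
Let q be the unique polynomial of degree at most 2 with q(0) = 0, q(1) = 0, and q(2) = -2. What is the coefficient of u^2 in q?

Write q(u) = au^2 + bu + c. Substituting each data point gives a linear system:
  c = 0
  a + b + c = 0
  4a + 2b + c = -2
Solving the system yields a = -1, b = 1, c = 0.
So q(u) = -u^2 + u.
The leading coefficient is -1.

-1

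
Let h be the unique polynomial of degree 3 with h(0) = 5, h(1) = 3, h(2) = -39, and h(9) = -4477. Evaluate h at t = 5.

-765

Write h(t) = at^3 + bt^2 + ct + d. Substituting each data point gives a linear system:
  d = 5
  a + b + c + d = 3
  8a + 4b + 2c + d = -39
  729a + 81b + 9c + d = -4477
Solving the system yields a = -6, b = -2, c = 6, d = 5.
So h(t) = -6t^3 - 2t^2 + 6t + 5.
Then h(5) = -765.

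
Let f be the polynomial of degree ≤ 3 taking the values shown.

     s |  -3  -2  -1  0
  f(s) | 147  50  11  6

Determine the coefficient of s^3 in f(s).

-4

Write f(s) = as^3 + bs^2 + cs + d. Substituting each data point gives a linear system:
  -27a + 9b - 3c + d = 147
  -8a + 4b - 2c + d = 50
  -a + b - c + d = 11
  d = 6
Solving the system yields a = -4, b = 5, c = 4, d = 6.
So f(s) = -4s^3 + 5s^2 + 4s + 6.
The leading coefficient is -4.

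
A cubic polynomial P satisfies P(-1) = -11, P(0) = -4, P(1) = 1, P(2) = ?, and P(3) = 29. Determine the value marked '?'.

The 4 known points determine the degree-3 polynomial uniquely.
Write P(s) = as^3 + bs^2 + cs + d. Substituting each data point gives a linear system:
  -a + b - c + d = -11
  d = -4
  a + b + c + d = 1
  27a + 9b + 3c + d = 29
Solving the system yields a = 1, b = -1, c = 5, d = -4.
So P(s) = s^3 - s^2 + 5s - 4.
Then P(2) = 10.

10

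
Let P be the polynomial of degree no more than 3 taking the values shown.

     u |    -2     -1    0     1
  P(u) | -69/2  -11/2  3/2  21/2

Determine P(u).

Write P(u) = au^3 + bu^2 + cu + d. Substituting each data point gives a linear system:
  -8a + 4b - 2c + d = -69/2
  -a + b - c + d = -11/2
  d = 3/2
  a + b + c + d = 21/2
Solving the system yields a = 4, b = 1, c = 4, d = 3/2.
So P(u) = 4u^3 + u^2 + 4u + 3/2.
Check: P(0) = 3/2. ✓

P(u) = 4u^3 + u^2 + 4u + 3/2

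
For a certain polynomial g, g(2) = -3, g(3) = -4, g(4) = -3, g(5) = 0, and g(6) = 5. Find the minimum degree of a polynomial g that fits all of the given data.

Forward differences of the values at s = 2, 3, 4, 5, 6:
  g  : -3  -4  -3  0  5
  Δ  : -1  1  3  5
  Δ^2: 2  2  2
  Δ^3: 0  0
  Δ^4: 0
The second differences are constant (2) and nonzero, while all higher differences vanish, so the minimal degree is 2.

2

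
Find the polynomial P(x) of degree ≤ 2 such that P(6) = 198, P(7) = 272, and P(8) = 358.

P(x) = 6x^2 - 4x + 6

Write P(x) = ax^2 + bx + c. Substituting each data point gives a linear system:
  36a + 6b + c = 198
  49a + 7b + c = 272
  64a + 8b + c = 358
Solving the system yields a = 6, b = -4, c = 6.
So P(x) = 6x^2 - 4x + 6.
Check: P(8) = 358. ✓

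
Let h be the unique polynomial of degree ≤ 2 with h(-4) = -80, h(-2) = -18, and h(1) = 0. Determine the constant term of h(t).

4

Write h(t) = at^2 + bt + c. Substituting each data point gives a linear system:
  16a - 4b + c = -80
  4a - 2b + c = -18
  a + b + c = 0
Solving the system yields a = -5, b = 1, c = 4.
So h(t) = -5t^2 + t + 4.
The constant term is 4.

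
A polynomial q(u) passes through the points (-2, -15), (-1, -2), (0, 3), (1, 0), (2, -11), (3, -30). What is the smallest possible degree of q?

Forward differences of the values at u = -2, -1, 0, 1, 2, 3:
  q  : -15  -2  3  0  -11  -30
  Δ  : 13  5  -3  -11  -19
  Δ^2: -8  -8  -8  -8
  Δ^3: 0  0  0
  Δ^4: 0  0
  Δ^5: 0
The second differences are constant (-8) and nonzero, while all higher differences vanish, so the minimal degree is 2.

2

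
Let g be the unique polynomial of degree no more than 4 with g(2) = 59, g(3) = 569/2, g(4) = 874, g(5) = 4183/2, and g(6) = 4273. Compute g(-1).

Using the Lagrange interpolation formula with nodes 2, 3, 4, 5, 6:
  L_0(t) = (t - 3)(t - 4)(t - 5)(t - 6) / 24
  L_1(t) = (t - 2)(t - 4)(t - 5)(t - 6) / -6
  L_2(t) = (t - 2)(t - 3)(t - 5)(t - 6) / 4
  L_3(t) = (t - 2)(t - 3)(t - 4)(t - 6) / -6
  L_4(t) = (t - 2)(t - 3)(t - 4)(t - 5) / 24
Then g(t) = 59·L_0(t) + 569/2·L_1(t) + 874·L_2(t) + 4183/2·L_3(t) + 4273·L_4(t).
Expanding and collecting terms gives g(t) = 3t^4 + 2t^3 - t^2 - (5/2)t + 4.
Evaluating at t = -1: g(-1) = 13/2.

13/2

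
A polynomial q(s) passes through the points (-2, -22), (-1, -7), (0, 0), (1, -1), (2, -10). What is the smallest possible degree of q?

Forward differences of the values at s = -2, -1, 0, 1, 2:
  q  : -22  -7  0  -1  -10
  Δ  : 15  7  -1  -9
  Δ^2: -8  -8  -8
  Δ^3: 0  0
  Δ^4: 0
The second differences are constant (-8) and nonzero, while all higher differences vanish, so the minimal degree is 2.

2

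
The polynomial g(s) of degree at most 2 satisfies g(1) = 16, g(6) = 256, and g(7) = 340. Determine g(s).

Write g(s) = as^2 + bs + c. Substituting each data point gives a linear system:
  a + b + c = 16
  36a + 6b + c = 256
  49a + 7b + c = 340
Solving the system yields a = 6, b = 6, c = 4.
So g(s) = 6s^2 + 6s + 4.
Check: g(7) = 340. ✓

g(s) = 6s^2 + 6s + 4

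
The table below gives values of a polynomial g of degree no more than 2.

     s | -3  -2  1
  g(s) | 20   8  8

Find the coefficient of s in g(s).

Write g(s) = as^2 + bs + c. Substituting each data point gives a linear system:
  9a - 3b + c = 20
  4a - 2b + c = 8
  a + b + c = 8
Solving the system yields a = 3, b = 3, c = 2.
So g(s) = 3s^2 + 3s + 2.
The coefficient of s is 3.

3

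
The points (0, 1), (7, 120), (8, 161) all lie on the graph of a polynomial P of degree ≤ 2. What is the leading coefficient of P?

3

Write P(u) = au^2 + bu + c. Substituting each data point gives a linear system:
  c = 1
  49a + 7b + c = 120
  64a + 8b + c = 161
Solving the system yields a = 3, b = -4, c = 1.
So P(u) = 3u^2 - 4u + 1.
The leading coefficient is 3.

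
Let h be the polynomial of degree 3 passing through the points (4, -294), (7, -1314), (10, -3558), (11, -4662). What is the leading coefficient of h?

-3

Write h(t) = at^3 + bt^2 + ct + d. Substituting each data point gives a linear system:
  64a + 16b + 4c + d = -294
  343a + 49b + 7c + d = -1314
  1000a + 100b + 10c + d = -3558
  1331a + 121b + 11c + d = -4662
Solving the system yields a = -3, b = -5, c = -6, d = 2.
So h(t) = -3t³ - 5t² - 6t + 2.
The leading coefficient is -3.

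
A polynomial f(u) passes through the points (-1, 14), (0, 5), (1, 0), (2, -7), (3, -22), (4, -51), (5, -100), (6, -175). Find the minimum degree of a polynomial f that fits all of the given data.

Forward differences of the values at u = -1, 0, 1, 2, 3, 4, 5, 6:
  f  : 14  5  0  -7  -22  -51  -100  -175
  Δ  : -9  -5  -7  -15  -29  -49  -75
  Δ^2: 4  -2  -8  -14  -20  -26
  Δ^3: -6  -6  -6  -6  -6
  Δ^4: 0  0  0  0
  Δ^5: 0  0  0
  Δ^6: 0  0
  Δ^7: 0
The third differences are constant (-6) and nonzero, while all higher differences vanish, so the minimal degree is 3.

3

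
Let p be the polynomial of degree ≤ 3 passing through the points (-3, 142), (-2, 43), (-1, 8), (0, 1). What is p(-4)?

Write p(n) = an^3 + bn^2 + cn + d. Substituting each data point gives a linear system:
  -27a + 9b - 3c + d = 142
  -8a + 4b - 2c + d = 43
  -a + b - c + d = 8
  d = 1
Solving the system yields a = -6, b = -4, c = -5, d = 1.
So p(n) = -6n³ - 4n² - 5n + 1.
Then p(-4) = 341.

341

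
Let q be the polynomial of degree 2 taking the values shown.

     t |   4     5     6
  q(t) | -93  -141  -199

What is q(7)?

Write q(t) = at^2 + bt + c. Substituting each data point gives a linear system:
  16a + 4b + c = -93
  25a + 5b + c = -141
  36a + 6b + c = -199
Solving the system yields a = -5, b = -3, c = -1.
So q(t) = -5t² - 3t - 1.
Then q(7) = -267.

-267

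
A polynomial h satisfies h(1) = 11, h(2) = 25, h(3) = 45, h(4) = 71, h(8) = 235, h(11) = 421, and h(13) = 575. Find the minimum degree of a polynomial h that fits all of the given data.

Divided differences on the nodes 1, 2, 3, 4, 8, 11, 13:
  order 0: 11  25  45  71  235  421  575
  order 1: 14  20  26  41  62  77
  order 2: 3  3  3  3  3
  order 3: 0  0  0  0
  order 4: 0  0  0
  order 5: 0  0
  order 6: 0
The order-2 divided differences are all 3 (nonzero) and every higher order vanishes, so the data lies on a polynomial of degree exactly 2.

2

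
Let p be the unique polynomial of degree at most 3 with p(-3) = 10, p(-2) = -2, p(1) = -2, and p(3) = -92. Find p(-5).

Using the Lagrange interpolation formula with nodes -3, -2, 1, 3:
  L_0(x) = (x + 2)(x - 1)(x - 3) / -24
  L_1(x) = (x + 3)(x - 1)(x - 3) / 15
  L_2(x) = (x + 3)(x + 2)(x - 3) / -24
  L_3(x) = (x + 3)(x + 2)(x - 1) / 60
Then p(x) = 10·L_0(x) - 2·L_1(x) - 2·L_2(x) - 92·L_3(x).
Expanding and collecting terms gives p(x) = -2x³ - 5x² + x + 4.
Evaluating at x = -5: p(-5) = 124.

124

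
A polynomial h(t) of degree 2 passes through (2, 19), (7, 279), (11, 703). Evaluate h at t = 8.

Using the Lagrange interpolation formula with nodes 2, 7, 11:
  L_0(t) = (t - 7)(t - 11) / 45
  L_1(t) = (t - 2)(t - 11) / -20
  L_2(t) = (t - 2)(t - 7) / 36
Then h(t) = 19·L_0(t) + 279·L_1(t) + 703·L_2(t).
Expanding and collecting terms gives h(t) = 6t^2 - 2t - 1.
Evaluating at t = 8: h(8) = 367.

367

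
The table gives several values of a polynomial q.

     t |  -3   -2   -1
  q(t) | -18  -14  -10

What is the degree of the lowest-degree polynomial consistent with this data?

1

Forward differences of the values at t = -3, -2, -1:
  q  : -18  -14  -10
  Δ  : 4  4
  Δ^2: 0
The first differences are constant (4) and nonzero, while all higher differences vanish, so the minimal degree is 1.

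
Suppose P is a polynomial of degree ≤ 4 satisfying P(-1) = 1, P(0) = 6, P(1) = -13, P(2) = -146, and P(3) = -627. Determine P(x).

P(x) = -6x^4 - 3x^3 - 6x^2 - 4x + 6

Write P(x) = ax^4 + bx^3 + cx^2 + dx + e. Substituting each data point gives a linear system:
  a - b + c - d + e = 1
  e = 6
  a + b + c + d + e = -13
  16a + 8b + 4c + 2d + e = -146
  81a + 27b + 9c + 3d + e = -627
Solving the system yields a = -6, b = -3, c = -6, d = -4, e = 6.
So P(x) = -6x^4 - 3x^3 - 6x^2 - 4x + 6.
Check: P(-1) = 1. ✓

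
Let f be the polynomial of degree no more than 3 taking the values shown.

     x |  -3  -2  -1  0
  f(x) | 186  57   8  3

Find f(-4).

431

Write f(x) = ax^3 + bx^2 + cx + d. Substituting each data point gives a linear system:
  -27a + 9b - 3c + d = 186
  -8a + 4b - 2c + d = 57
  -a + b - c + d = 8
  d = 3
Solving the system yields a = -6, b = 4, c = 5, d = 3.
So f(x) = -6x^3 + 4x^2 + 5x + 3.
Then f(-4) = 431.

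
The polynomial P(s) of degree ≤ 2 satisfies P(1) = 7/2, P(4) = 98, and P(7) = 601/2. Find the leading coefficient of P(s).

Write P(s) = as^2 + bs + c. Substituting each data point gives a linear system:
  a + b + c = 7/2
  16a + 4b + c = 98
  49a + 7b + c = 601/2
Solving the system yields a = 6, b = 3/2, c = -4.
So P(s) = 6s² + (3/2)s - 4.
The leading coefficient is 6.

6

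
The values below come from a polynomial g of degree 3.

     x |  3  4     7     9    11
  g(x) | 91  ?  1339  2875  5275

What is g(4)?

The 4 known points determine the degree-3 polynomial uniquely.
Write g(x) = ax^3 + bx^2 + cx + d. Substituting each data point gives a linear system:
  27a + 9b + 3c + d = 91
  343a + 49b + 7c + d = 1339
  729a + 81b + 9c + d = 2875
  1331a + 121b + 11c + d = 5275
Solving the system yields a = 4, b = 0, c = -4, d = -5.
So g(x) = 4x^3 - 4x - 5.
Then g(4) = 235.

235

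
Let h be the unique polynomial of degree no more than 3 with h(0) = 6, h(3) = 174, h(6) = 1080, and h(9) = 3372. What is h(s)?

Write h(s) = as^3 + bs^2 + cs + d. Substituting each data point gives a linear system:
  d = 6
  27a + 9b + 3c + d = 174
  216a + 36b + 6c + d = 1080
  729a + 81b + 9c + d = 3372
Solving the system yields a = 4, b = 5, c = 5, d = 6.
So h(s) = 4s³ + 5s² + 5s + 6.
Check: h(9) = 3372. ✓

h(s) = 4s^3 + 5s^2 + 5s + 6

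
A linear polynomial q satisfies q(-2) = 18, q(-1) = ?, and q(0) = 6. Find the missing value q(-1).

On equispaced nodes a degree-1 polynomial has vanishing second forward difference, so
  q(-2) - 2·q(-1) + q(0) = 0.
Substituting the known values and solving for q(-1):
  -2·q(-1) = -24
  q(-1) = 12.

12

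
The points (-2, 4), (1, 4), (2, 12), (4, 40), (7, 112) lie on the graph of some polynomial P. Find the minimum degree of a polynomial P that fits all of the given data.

Divided differences on the nodes -2, 1, 2, 4, 7:
  order 0: 4  4  12  40  112
  order 1: 0  8  14  24
  order 2: 2  2  2
  order 3: 0  0
  order 4: 0
The order-2 divided differences are all 2 (nonzero) and every higher order vanishes, so the data lies on a polynomial of degree exactly 2.

2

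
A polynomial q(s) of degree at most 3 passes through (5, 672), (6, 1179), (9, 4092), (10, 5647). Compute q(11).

7554

Using the Lagrange interpolation formula with nodes 5, 6, 9, 10:
  L_0(s) = (s - 6)(s - 9)(s - 10) / -20
  L_1(s) = (s - 5)(s - 9)(s - 10) / 12
  L_2(s) = (s - 5)(s - 6)(s - 10) / -12
  L_3(s) = (s - 5)(s - 6)(s - 9) / 20
Then q(s) = 672·L_0(s) + 1179·L_1(s) + 4092·L_2(s) + 5647·L_3(s).
Expanding and collecting terms gives q(s) = 6s^3 - 4s^2 + 5s - 3.
Evaluating at s = 11: q(11) = 7554.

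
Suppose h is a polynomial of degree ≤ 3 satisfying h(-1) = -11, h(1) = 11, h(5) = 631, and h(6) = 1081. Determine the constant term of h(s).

1

Write h(s) = as^3 + bs^2 + cs + d. Substituting each data point gives a linear system:
  -a + b - c + d = -11
  a + b + c + d = 11
  125a + 25b + 5c + d = 631
  216a + 36b + 6c + d = 1081
Solving the system yields a = 5, b = -1, c = 6, d = 1.
So h(s) = 5s³ - s² + 6s + 1.
The constant term is 1.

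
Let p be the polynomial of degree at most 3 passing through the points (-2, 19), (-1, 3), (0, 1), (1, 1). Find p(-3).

61

Write p(t) = at^3 + bt^2 + ct + d. Substituting each data point gives a linear system:
  -8a + 4b - 2c + d = 19
  -a + b - c + d = 3
  d = 1
  a + b + c + d = 1
Solving the system yields a = -2, b = 1, c = 1, d = 1.
So p(t) = -2t^3 + t^2 + t + 1.
Then p(-3) = 61.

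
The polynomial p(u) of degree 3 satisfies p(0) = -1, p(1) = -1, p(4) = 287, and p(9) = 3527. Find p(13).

10763

Write p(u) = au^3 + bu^2 + cu + d. Substituting each data point gives a linear system:
  d = -1
  a + b + c + d = -1
  64a + 16b + 4c + d = 287
  729a + 81b + 9c + d = 3527
Solving the system yields a = 5, b = -1, c = -4, d = -1.
So p(u) = 5u^3 - u^2 - 4u - 1.
Then p(13) = 10763.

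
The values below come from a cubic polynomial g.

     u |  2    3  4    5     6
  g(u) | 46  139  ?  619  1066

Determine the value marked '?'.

320

On equispaced nodes a degree-3 polynomial has vanishing fourth forward difference, so
  g(2) - 4·g(3) + 6·g(4) - 4·g(5) + g(6) = 0.
Substituting the known values and solving for g(4):
  6·g(4) = 1920
  g(4) = 320.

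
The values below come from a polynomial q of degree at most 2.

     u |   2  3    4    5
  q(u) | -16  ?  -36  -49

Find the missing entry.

The 3 known points determine the degree-2 polynomial uniquely.
Write q(u) = au^2 + bu + c. Substituting each data point gives a linear system:
  4a + 2b + c = -16
  16a + 4b + c = -36
  25a + 5b + c = -49
Solving the system yields a = -1, b = -4, c = -4.
So q(u) = -u² - 4u - 4.
Then q(3) = -25.

-25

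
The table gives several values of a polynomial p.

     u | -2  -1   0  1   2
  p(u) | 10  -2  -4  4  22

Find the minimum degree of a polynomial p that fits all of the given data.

Forward differences of the values at u = -2, -1, 0, 1, 2:
  p  : 10  -2  -4  4  22
  Δ  : -12  -2  8  18
  Δ^2: 10  10  10
  Δ^3: 0  0
  Δ^4: 0
The second differences are constant (10) and nonzero, while all higher differences vanish, so the minimal degree is 2.

2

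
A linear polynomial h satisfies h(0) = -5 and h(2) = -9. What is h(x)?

Write h(x) = ax + b. Substituting each data point gives a linear system:
  b = -5
  2a + b = -9
Solving the system yields a = -2, b = -5.
So h(x) = -2x - 5.
Check: h(0) = -5. ✓

h(x) = -2x - 5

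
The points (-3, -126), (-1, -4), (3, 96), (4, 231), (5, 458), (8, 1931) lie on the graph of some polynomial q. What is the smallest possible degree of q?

Divided differences on the nodes -3, -1, 3, 4, 5, 8:
  order 0: -126  -4  96  231  458  1931
  order 1: 61  25  135  227  491
  order 2: -6  22  46  66
  order 3: 4  4  4
  order 4: 0  0
  order 5: 0
The order-3 divided differences are all 4 (nonzero) and every higher order vanishes, so the data lies on a polynomial of degree exactly 3.

3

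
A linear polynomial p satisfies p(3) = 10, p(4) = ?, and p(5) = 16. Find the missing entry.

13

The 2 known points determine the degree-1 polynomial uniquely.
Write p(s) = as + b. Substituting each data point gives a linear system:
  3a + b = 10
  5a + b = 16
Solving the system yields a = 3, b = 1.
So p(s) = 3s + 1.
Then p(4) = 13.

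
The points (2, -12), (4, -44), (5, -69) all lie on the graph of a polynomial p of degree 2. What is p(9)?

-229

Using the Lagrange interpolation formula with nodes 2, 4, 5:
  L_0(u) = (u - 4)(u - 5) / 6
  L_1(u) = (u - 2)(u - 5) / -2
  L_2(u) = (u - 2)(u - 4) / 3
Then p(u) = -12·L_0(u) - 44·L_1(u) - 69·L_2(u).
Expanding and collecting terms gives p(u) = -3u^2 + 2u - 4.
Evaluating at u = 9: p(9) = -229.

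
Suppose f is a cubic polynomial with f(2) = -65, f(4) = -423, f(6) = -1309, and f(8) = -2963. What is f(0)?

Write f(n) = an^3 + bn^2 + cn + d. Substituting each data point gives a linear system:
  8a + 4b + 2c + d = -65
  64a + 16b + 4c + d = -423
  216a + 36b + 6c + d = -1309
  512a + 64b + 8c + d = -2963
Solving the system yields a = -5, b = -6, c = -3, d = 5.
So f(n) = -5n^3 - 6n^2 - 3n + 5.
Then f(0) = 5.

5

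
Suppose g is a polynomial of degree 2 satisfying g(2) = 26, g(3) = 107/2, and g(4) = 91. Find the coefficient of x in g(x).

Write g(x) = ax^2 + bx + c. Substituting each data point gives a linear system:
  4a + 2b + c = 26
  9a + 3b + c = 107/2
  16a + 4b + c = 91
Solving the system yields a = 5, b = 5/2, c = 1.
So g(x) = 5x^2 + (5/2)x + 1.
The coefficient of x is 5/2.

5/2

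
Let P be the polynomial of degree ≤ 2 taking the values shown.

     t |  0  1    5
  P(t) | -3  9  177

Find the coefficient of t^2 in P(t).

6

Write P(t) = at^2 + bt + c. Substituting each data point gives a linear system:
  c = -3
  a + b + c = 9
  25a + 5b + c = 177
Solving the system yields a = 6, b = 6, c = -3.
So P(t) = 6t^2 + 6t - 3.
The leading coefficient is 6.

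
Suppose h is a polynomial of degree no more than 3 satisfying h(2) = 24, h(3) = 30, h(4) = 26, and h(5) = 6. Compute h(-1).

Using the Lagrange interpolation formula with nodes 2, 3, 4, 5:
  L_0(n) = (n - 3)(n - 4)(n - 5) / -6
  L_1(n) = (n - 2)(n - 4)(n - 5) / 2
  L_2(n) = (n - 2)(n - 3)(n - 5) / -2
  L_3(n) = (n - 2)(n - 3)(n - 4) / 6
Then h(n) = 24·L_0(n) + 30·L_1(n) + 26·L_2(n) + 6·L_3(n).
Expanding and collecting terms gives h(n) = -n^3 + 4n^2 + 5n + 6.
Evaluating at n = -1: h(-1) = 6.

6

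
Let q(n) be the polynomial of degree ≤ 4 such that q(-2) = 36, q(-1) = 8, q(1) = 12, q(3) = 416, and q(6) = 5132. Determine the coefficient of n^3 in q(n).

Write q(n) = an^4 + bn^3 + cn^2 + dn + e. Substituting each data point gives a linear system:
  16a - 8b + 4c - 2d + e = 36
  a - b + c - d + e = 8
  a + b + c + d + e = 12
  81a + 27b + 9c + 3d + e = 416
  1296a + 216b + 36c + 6d + e = 5132
Solving the system yields a = 3, b = 5, c = 5, d = -3, e = 2.
So q(n) = 3n^4 + 5n^3 + 5n^2 - 3n + 2.
The coefficient of n^3 is 5.

5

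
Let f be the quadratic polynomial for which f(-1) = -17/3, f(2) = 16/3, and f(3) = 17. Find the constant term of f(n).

-6

Write f(n) = an^2 + bn + c. Substituting each data point gives a linear system:
  a - b + c = -17/3
  4a + 2b + c = 16/3
  9a + 3b + c = 17
Solving the system yields a = 2, b = 5/3, c = -6.
So f(n) = 2n^2 + (5/3)n - 6.
The constant term is -6.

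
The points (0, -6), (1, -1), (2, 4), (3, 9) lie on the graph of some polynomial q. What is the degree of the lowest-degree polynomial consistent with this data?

1

Forward differences of the values at x = 0, 1, 2, 3:
  q  : -6  -1  4  9
  Δ  : 5  5  5
  Δ^2: 0  0
  Δ^3: 0
The first differences are constant (5) and nonzero, while all higher differences vanish, so the minimal degree is 1.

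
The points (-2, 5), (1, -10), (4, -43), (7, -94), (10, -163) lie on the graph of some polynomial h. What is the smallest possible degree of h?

2

Forward differences of the values at u = -2, 1, 4, 7, 10:
  h  : 5  -10  -43  -94  -163
  Δ  : -15  -33  -51  -69
  Δ^2: -18  -18  -18
  Δ^3: 0  0
  Δ^4: 0
The second differences are constant (-18) and nonzero, while all higher differences vanish, so the minimal degree is 2.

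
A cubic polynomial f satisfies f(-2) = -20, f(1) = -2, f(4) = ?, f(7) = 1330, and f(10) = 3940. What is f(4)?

On equispaced nodes a degree-3 polynomial has vanishing fourth forward difference, so
  f(-2) - 4·f(1) + 6·f(4) - 4·f(7) + f(10) = 0.
Substituting the known values and solving for f(4):
  6·f(4) = 1392
  f(4) = 232.

232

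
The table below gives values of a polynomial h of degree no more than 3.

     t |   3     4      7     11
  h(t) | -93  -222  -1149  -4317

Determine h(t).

Write h(t) = at^3 + bt^2 + ct + d. Substituting each data point gives a linear system:
  27a + 9b + 3c + d = -93
  64a + 16b + 4c + d = -222
  343a + 49b + 7c + d = -1149
  1331a + 121b + 11c + d = -4317
Solving the system yields a = -3, b = -3, c = 3, d = 6.
So h(t) = -3t³ - 3t² + 3t + 6.
Check: h(11) = -4317. ✓

h(t) = -3t^3 - 3t^2 + 3t + 6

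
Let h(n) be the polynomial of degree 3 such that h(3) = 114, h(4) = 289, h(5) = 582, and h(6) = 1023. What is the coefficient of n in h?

-3

Write h(n) = an^3 + bn^2 + cn + d. Substituting each data point gives a linear system:
  27a + 9b + 3c + d = 114
  64a + 16b + 4c + d = 289
  125a + 25b + 5c + d = 582
  216a + 36b + 6c + d = 1023
Solving the system yields a = 5, b = -1, c = -3, d = -3.
So h(n) = 5n^3 - n^2 - 3n - 3.
The coefficient of n is -3.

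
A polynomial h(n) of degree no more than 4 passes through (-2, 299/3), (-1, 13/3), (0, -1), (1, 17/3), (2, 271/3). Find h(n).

h(n) = 6n^4 - n^3 + (5/3)n - 1

Write h(n) = an^4 + bn^3 + cn^2 + dn + e. Substituting each data point gives a linear system:
  16a - 8b + 4c - 2d + e = 299/3
  a - b + c - d + e = 13/3
  e = -1
  a + b + c + d + e = 17/3
  16a + 8b + 4c + 2d + e = 271/3
Solving the system yields a = 6, b = -1, c = 0, d = 5/3, e = -1.
So h(n) = 6n^4 - n^3 + (5/3)n - 1.
Check: h(0) = -1. ✓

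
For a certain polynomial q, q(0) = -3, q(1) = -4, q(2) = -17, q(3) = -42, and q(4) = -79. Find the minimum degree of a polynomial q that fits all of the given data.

2

Forward differences of the values at x = 0, 1, 2, 3, 4:
  q  : -3  -4  -17  -42  -79
  Δ  : -1  -13  -25  -37
  Δ^2: -12  -12  -12
  Δ^3: 0  0
  Δ^4: 0
The second differences are constant (-12) and nonzero, while all higher differences vanish, so the minimal degree is 2.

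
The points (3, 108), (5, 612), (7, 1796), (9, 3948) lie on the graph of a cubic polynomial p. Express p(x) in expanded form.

Write p(x) = ax^3 + bx^2 + cx + d. Substituting each data point gives a linear system:
  27a + 9b + 3c + d = 108
  125a + 25b + 5c + d = 612
  343a + 49b + 7c + d = 1796
  729a + 81b + 9c + d = 3948
Solving the system yields a = 6, b = -5, c = -2, d = -3.
So p(x) = 6x³ - 5x² - 2x - 3.
Check: p(3) = 108. ✓

p(x) = 6x^3 - 5x^2 - 2x - 3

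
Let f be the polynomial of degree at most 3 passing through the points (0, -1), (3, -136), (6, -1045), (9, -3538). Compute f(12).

-8425

Write f(t) = at^3 + bt^2 + ct + d. Substituting each data point gives a linear system:
  d = -1
  27a + 9b + 3c + d = -136
  216a + 36b + 6c + d = -1045
  729a + 81b + 9c + d = -3538
Solving the system yields a = -5, b = 2, c = -6, d = -1.
So f(t) = -5t^3 + 2t^2 - 6t - 1.
Then f(12) = -8425.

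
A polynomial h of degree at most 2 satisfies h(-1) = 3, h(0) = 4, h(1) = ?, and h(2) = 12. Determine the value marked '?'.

7

The 3 known points determine the degree-2 polynomial uniquely.
Write h(t) = at^2 + bt + c. Substituting each data point gives a linear system:
  a - b + c = 3
  c = 4
  4a + 2b + c = 12
Solving the system yields a = 1, b = 2, c = 4.
So h(t) = t² + 2t + 4.
Then h(1) = 7.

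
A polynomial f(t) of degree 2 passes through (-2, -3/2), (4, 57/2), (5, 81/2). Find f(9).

Using the Lagrange interpolation formula with nodes -2, 4, 5:
  L_0(t) = (t - 4)(t - 5) / 42
  L_1(t) = (t + 2)(t - 5) / -6
  L_2(t) = (t + 2)(t - 4) / 7
Then f(t) = -3/2·L_0(t) + 57/2·L_1(t) + 81/2·L_2(t).
Expanding and collecting terms gives f(t) = t^2 + 3t + 1/2.
Evaluating at t = 9: f(9) = 217/2.

217/2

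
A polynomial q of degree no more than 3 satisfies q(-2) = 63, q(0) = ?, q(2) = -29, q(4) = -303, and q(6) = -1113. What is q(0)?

-3

The 4 known points determine the degree-3 polynomial uniquely.
Write q(x) = ax^3 + bx^2 + cx + d. Substituting each data point gives a linear system:
  -8a + 4b - 2c + d = 63
  8a + 4b + 2c + d = -29
  64a + 16b + 4c + d = -303
  216a + 36b + 6c + d = -1113
Solving the system yields a = -6, b = 5, c = 1, d = -3.
So q(x) = -6x³ + 5x² + x - 3.
Then q(0) = -3.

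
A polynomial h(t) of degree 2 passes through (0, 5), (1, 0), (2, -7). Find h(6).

Using the Lagrange interpolation formula with nodes 0, 1, 2:
  L_0(t) = (t - 1)(t - 2) / 2
  L_1(t) = t(t - 2) / -1
  L_2(t) = t(t - 1) / 2
Then h(t) = 5·L_0(t) + 0·L_1(t) - 7·L_2(t).
Expanding and collecting terms gives h(t) = -t^2 - 4t + 5.
Evaluating at t = 6: h(6) = -55.

-55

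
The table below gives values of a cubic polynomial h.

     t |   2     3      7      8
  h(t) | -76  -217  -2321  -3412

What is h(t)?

Write h(t) = at^3 + bt^2 + ct + d. Substituting each data point gives a linear system:
  8a + 4b + 2c + d = -76
  27a + 9b + 3c + d = -217
  343a + 49b + 7c + d = -2321
  512a + 64b + 8c + d = -3412
Solving the system yields a = -6, b = -5, c = -2, d = -4.
So h(t) = -6t^3 - 5t^2 - 2t - 4.
Check: h(2) = -76. ✓

h(t) = -6t^3 - 5t^2 - 2t - 4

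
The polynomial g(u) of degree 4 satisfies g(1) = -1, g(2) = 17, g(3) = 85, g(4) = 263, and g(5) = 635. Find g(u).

g(u) = u^4 + 3u - 5

Write g(u) = au^4 + bu^3 + cu^2 + du + e. Substituting each data point gives a linear system:
  a + b + c + d + e = -1
  16a + 8b + 4c + 2d + e = 17
  81a + 27b + 9c + 3d + e = 85
  256a + 64b + 16c + 4d + e = 263
  625a + 125b + 25c + 5d + e = 635
Solving the system yields a = 1, b = 0, c = 0, d = 3, e = -5.
So g(u) = u⁴ + 3u - 5.
Check: g(2) = 17. ✓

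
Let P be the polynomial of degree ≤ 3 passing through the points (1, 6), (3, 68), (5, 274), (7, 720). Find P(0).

-1

Using the Lagrange interpolation formula with nodes 1, 3, 5, 7:
  L_0(s) = (s - 3)(s - 5)(s - 7) / -48
  L_1(s) = (s - 1)(s - 5)(s - 7) / 16
  L_2(s) = (s - 1)(s - 3)(s - 7) / -16
  L_3(s) = (s - 1)(s - 3)(s - 5) / 48
Then P(s) = 6·L_0(s) + 68·L_1(s) + 274·L_2(s) + 720·L_3(s).
Expanding and collecting terms gives P(s) = 2s³ + 5s - 1.
Evaluating at s = 0: P(0) = -1.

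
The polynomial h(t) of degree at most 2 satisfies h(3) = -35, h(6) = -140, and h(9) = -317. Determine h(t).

Using the Lagrange interpolation formula with nodes 3, 6, 9:
  L_0(t) = (t - 6)(t - 9) / 18
  L_1(t) = (t - 3)(t - 9) / -9
  L_2(t) = (t - 3)(t - 6) / 18
Then h(t) = -35·L_0(t) - 140·L_1(t) - 317·L_2(t).
Expanding and collecting terms gives h(t) = -4t^2 + t - 2.
Check: h(6) = -140. ✓

h(t) = -4t^2 + t - 2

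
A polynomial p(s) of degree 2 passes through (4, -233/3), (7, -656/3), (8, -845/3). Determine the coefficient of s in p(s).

-3

Write p(s) = as^2 + bs + c. Substituting each data point gives a linear system:
  16a + 4b + c = -233/3
  49a + 7b + c = -656/3
  64a + 8b + c = -845/3
Solving the system yields a = -4, b = -3, c = -5/3.
So p(s) = -4s^2 - 3s - 5/3.
The coefficient of s is -3.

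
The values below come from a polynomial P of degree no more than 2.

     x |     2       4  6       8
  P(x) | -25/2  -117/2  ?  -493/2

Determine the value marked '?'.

-273/2

The 3 known points determine the degree-2 polynomial uniquely.
Write P(x) = ax^2 + bx + c. Substituting each data point gives a linear system:
  4a + 2b + c = -25/2
  16a + 4b + c = -117/2
  64a + 8b + c = -493/2
Solving the system yields a = -4, b = 1, c = 3/2.
So P(x) = -4x^2 + x + 3/2.
Then P(6) = -273/2.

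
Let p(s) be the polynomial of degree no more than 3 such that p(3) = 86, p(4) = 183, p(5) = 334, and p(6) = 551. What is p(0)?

Using the Lagrange interpolation formula with nodes 3, 4, 5, 6:
  L_0(s) = (s - 4)(s - 5)(s - 6) / -6
  L_1(s) = (s - 3)(s - 5)(s - 6) / 2
  L_2(s) = (s - 3)(s - 4)(s - 6) / -2
  L_3(s) = (s - 3)(s - 4)(s - 5) / 6
Then p(s) = 86·L_0(s) + 183·L_1(s) + 334·L_2(s) + 551·L_3(s).
Expanding and collecting terms gives p(s) = 2s^3 + 3s^2 + 2s - 1.
Evaluating at s = 0: p(0) = -1.

-1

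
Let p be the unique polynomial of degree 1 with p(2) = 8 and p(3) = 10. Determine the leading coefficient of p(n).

Write p(n) = an + b. Substituting each data point gives a linear system:
  2a + b = 8
  3a + b = 10
Solving the system yields a = 2, b = 4.
So p(n) = 2n + 4.
The leading coefficient is 2.

2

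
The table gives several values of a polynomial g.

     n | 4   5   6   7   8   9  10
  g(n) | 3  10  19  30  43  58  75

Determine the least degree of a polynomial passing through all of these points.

2

Forward differences of the values at n = 4, 5, 6, 7, 8, 9, 10:
  g  : 3  10  19  30  43  58  75
  Δ  : 7  9  11  13  15  17
  Δ^2: 2  2  2  2  2
  Δ^3: 0  0  0  0
  Δ^4: 0  0  0
  Δ^5: 0  0
  Δ^6: 0
The second differences are constant (2) and nonzero, while all higher differences vanish, so the minimal degree is 2.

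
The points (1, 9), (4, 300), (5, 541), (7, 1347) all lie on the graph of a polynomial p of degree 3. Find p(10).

3636

Using the Lagrange interpolation formula with nodes 1, 4, 5, 7:
  L_0(x) = (x - 4)(x - 5)(x - 7) / -72
  L_1(x) = (x - 1)(x - 5)(x - 7) / 9
  L_2(x) = (x - 1)(x - 4)(x - 7) / -8
  L_3(x) = (x - 1)(x - 4)(x - 5) / 36
Then p(x) = 9·L_0(x) + 300·L_1(x) + 541·L_2(x) + 1347·L_3(x).
Expanding and collecting terms gives p(x) = 3x³ + 6x² + 4x - 4.
Evaluating at x = 10: p(10) = 3636.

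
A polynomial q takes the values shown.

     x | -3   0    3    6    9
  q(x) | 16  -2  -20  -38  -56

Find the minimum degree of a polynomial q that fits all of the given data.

Forward differences of the values at x = -3, 0, 3, 6, 9:
  q  : 16  -2  -20  -38  -56
  Δ  : -18  -18  -18  -18
  Δ^2: 0  0  0
  Δ^3: 0  0
  Δ^4: 0
The first differences are constant (-18) and nonzero, while all higher differences vanish, so the minimal degree is 1.

1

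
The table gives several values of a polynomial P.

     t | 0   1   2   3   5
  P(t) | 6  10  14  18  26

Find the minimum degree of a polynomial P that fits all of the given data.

Divided differences on the nodes 0, 1, 2, 3, 5:
  order 0: 6  10  14  18  26
  order 1: 4  4  4  4
  order 2: 0  0  0
  order 3: 0  0
  order 4: 0
The order-1 divided differences are all 4 (nonzero) and every higher order vanishes, so the data lies on a polynomial of degree exactly 1.

1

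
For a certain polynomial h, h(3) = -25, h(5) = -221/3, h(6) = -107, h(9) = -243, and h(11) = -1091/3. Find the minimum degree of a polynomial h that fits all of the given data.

2

Divided differences on the nodes 3, 5, 6, 9, 11:
  order 0: -25  -221/3  -107  -243  -1091/3
  order 1: -73/3  -100/3  -136/3  -181/3
  order 2: -3  -3  -3
  order 3: 0  0
  order 4: 0
The order-2 divided differences are all -3 (nonzero) and every higher order vanishes, so the data lies on a polynomial of degree exactly 2.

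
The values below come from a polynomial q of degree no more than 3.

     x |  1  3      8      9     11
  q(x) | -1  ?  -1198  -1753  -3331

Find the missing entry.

-43

The 4 known points determine the degree-3 polynomial uniquely.
Write q(x) = ax^3 + bx^2 + cx + d. Substituting each data point gives a linear system:
  a + b + c + d = -1
  512a + 64b + 8c + d = -1198
  729a + 81b + 9c + d = -1753
  1331a + 121b + 11c + d = -3331
Solving the system yields a = -3, b = 6, c = -6, d = 2.
So q(x) = -3x^3 + 6x^2 - 6x + 2.
Then q(3) = -43.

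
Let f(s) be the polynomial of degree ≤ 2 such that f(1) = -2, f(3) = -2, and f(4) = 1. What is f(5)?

6

Using the Lagrange interpolation formula with nodes 1, 3, 4:
  L_0(s) = (s - 3)(s - 4) / 6
  L_1(s) = (s - 1)(s - 4) / -2
  L_2(s) = (s - 1)(s - 3) / 3
Then f(s) = -2·L_0(s) - 2·L_1(s) + 1·L_2(s).
Expanding and collecting terms gives f(s) = s^2 - 4s + 1.
Evaluating at s = 5: f(5) = 6.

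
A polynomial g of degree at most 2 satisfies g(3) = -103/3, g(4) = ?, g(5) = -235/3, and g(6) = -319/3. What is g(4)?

On equispaced nodes a degree-2 polynomial has vanishing third forward difference, so
  - g(3) + 3·g(4) - 3·g(5) + g(6) = 0.
Substituting the known values and solving for g(4):
  3·g(4) = -163
  g(4) = -163/3.

-163/3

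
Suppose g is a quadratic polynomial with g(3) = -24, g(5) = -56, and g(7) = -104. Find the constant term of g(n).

Write g(n) = an^2 + bn + c. Substituting each data point gives a linear system:
  9a + 3b + c = -24
  25a + 5b + c = -56
  49a + 7b + c = -104
Solving the system yields a = -2, b = 0, c = -6.
So g(n) = -2n^2 - 6.
The constant term is -6.

-6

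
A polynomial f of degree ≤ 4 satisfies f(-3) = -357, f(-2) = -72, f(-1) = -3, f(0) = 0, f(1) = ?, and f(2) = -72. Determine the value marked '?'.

The 5 known points determine the degree-4 polynomial uniquely.
Write f(x) = ax^4 + bx^3 + cx^2 + dx + e. Substituting each data point gives a linear system:
  81a - 27b + 9c - 3d + e = -357
  16a - 8b + 4c - 2d + e = -72
  a - b + c - d + e = -3
  e = 0
  16a + 8b + 4c + 2d + e = -72
Solving the system yields a = -4, b = 1, c = -2, d = -4, e = 0.
So f(x) = -4x^4 + x^3 - 2x^2 - 4x.
Then f(1) = -9.

-9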